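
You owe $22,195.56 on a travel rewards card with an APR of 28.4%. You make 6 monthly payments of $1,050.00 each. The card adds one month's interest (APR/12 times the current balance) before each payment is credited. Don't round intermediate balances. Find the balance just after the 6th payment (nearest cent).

$18,855.08

Monthly rate r = 28.4%/12 = 2.36667% = 0.0236667.
Each month: B ← B·(1+r) − $1,050.00.
Month 1: interest $525.29; balance after payment $21,670.85.
Month 2: interest $512.88; balance after payment $21,133.73.
Month 3: interest $500.16; balance after payment $20,583.90.
Month 4: interest $487.15; balance after payment $20,021.05.
Month 5: interest $473.83; balance after payment $19,444.88.
Month 6: interest $460.20; balance after payment $18,855.08.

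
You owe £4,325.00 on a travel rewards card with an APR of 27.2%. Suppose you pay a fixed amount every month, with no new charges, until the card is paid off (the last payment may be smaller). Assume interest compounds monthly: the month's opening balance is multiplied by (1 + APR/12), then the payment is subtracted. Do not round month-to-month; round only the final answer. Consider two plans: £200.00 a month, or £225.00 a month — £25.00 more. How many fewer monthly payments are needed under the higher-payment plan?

5 fewer payments

Monthly rate r = 27.2%/12 = 2.26667% = 0.0226667.
At £200.00/mo: n = ⌈−ln(1 − rB₀/P)/ln(1+r)⌉ = 31 payments (last £11.39); total interest = total paid − £4,325.00 = £1,686.39.
At £225.00/mo: 26 payments (last £119.44); total interest £1,419.44.
Payments saved = 31 − 26 = 5.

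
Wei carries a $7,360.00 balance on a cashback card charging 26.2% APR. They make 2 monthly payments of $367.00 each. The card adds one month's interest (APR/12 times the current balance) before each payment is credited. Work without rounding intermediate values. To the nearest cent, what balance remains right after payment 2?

Monthly rate r = 26.2%/12 = 2.18333% = 0.0218333.
Each month: B ← B·(1+r) − $367.00.
Month 1: interest $160.69; balance after payment $7,153.69.
Month 2: interest $156.19; balance after payment $6,942.88.

$6,942.88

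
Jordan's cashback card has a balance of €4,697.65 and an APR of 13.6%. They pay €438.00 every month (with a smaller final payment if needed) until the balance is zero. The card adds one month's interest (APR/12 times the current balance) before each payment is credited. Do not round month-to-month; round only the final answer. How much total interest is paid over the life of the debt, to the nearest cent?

Monthly rate r = 13.6%/12 = 1.13333% = 0.0113333.
Payoff takes n = ⌈−ln(1 − rB₀/P)/ln(1+r)⌉ = ⌈11.500⌉ = 12 payments; the last is €219.58.
Total paid = 11·€438.00 + €219.58 = €5,037.58.
Total interest = total paid − principal = €5,037.58 − €4,697.65 = €339.93.

€339.93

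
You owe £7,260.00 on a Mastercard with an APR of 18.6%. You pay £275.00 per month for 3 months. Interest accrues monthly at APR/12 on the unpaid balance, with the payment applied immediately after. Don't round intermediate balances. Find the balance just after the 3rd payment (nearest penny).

£6,765.00

Monthly rate r = 18.6%/12 = 1.55% = 0.0155.
Each month: B ← B·(1+r) − £275.00.
Month 1: interest £112.53; balance after payment £7,097.53.
Month 2: interest £110.01; balance after payment £6,932.54.
Month 3: interest £107.45; balance after payment £6,765.00.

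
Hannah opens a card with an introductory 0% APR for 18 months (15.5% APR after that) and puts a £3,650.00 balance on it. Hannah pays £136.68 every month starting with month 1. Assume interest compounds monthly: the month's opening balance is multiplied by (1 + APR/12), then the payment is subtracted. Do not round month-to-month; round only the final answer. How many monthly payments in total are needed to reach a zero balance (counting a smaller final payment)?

28 payments

Promo months 1–18 at r₀ = 0%/12 = 0; months 19+ at r₁ = 15.5%/12 = 0.0129167.
After month 18 (no interest yet): B = £3,650.00 − 18·£136.68 = £1,189.76.
Then at r₁ with £136.68/mo: n₂ = −ln(1 − r₁·B/P)/ln(1+r₁) ≈ 9.29 → 10 more payments.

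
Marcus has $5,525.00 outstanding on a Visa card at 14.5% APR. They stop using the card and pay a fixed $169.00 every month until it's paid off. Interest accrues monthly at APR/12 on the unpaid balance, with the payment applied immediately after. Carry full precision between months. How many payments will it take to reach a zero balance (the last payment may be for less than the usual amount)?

Monthly rate r = 14.5%/12 = 1.20833% = 0.0120833.
Recurrence: B ← B·(1+r) − $169.00.
Month 1: interest $66.76; balance after payment $5,422.76.
Month 2: interest $65.53; balance after payment $5,319.29.
Closed form: n = −ln(1 − rB₀/P)/ln(1+r) = −ln(0.60497)/ln(1.01208) ≈ 41.844, so the balance reaches zero during payment 42.

42 payments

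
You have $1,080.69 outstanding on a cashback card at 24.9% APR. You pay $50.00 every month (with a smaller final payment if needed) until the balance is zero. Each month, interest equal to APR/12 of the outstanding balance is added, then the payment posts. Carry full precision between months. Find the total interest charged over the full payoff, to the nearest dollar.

Monthly rate r = 24.9%/12 = 2.075% = 0.02075.
Payoff takes n = ⌈−ln(1 − rB₀/P)/ln(1+r)⌉ = ⌈28.975⌉ = 29 payments; the last is $48.79.
Total paid = 28·$50.00 + $48.79 = $1,448.79.
Total interest = total paid − principal = $1,448.79 − $1,080.69 = $368.10.

$368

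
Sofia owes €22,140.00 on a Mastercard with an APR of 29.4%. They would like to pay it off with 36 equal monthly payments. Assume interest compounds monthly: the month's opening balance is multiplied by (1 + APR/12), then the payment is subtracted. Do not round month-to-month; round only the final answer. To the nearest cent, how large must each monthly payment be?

Monthly rate r = 29.4%/12 = 2.45% = 0.0245.
Level-payment amortization: P = B₀·r / (1 − (1+r)^(−n)) = 22140.00·0.0245 / (1 − 1.0245^(−36)).
Denominator 1 − (1+r)^(−36) = 0.581621516.
P = 542.43 / 0.581621516 ≈ 932.62.

€932.62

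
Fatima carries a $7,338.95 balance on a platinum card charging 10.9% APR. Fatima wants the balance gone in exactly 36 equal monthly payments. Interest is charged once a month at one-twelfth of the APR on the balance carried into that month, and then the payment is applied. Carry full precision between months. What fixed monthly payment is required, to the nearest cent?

Monthly rate r = 10.9%/12 = 0.908333% = 0.00908333.
Level-payment amortization: P = B₀·r / (1 − (1+r)^(−n)) = 7338.95·0.00908333 / (1 − 1.00908^(−36)).
Denominator 1 − (1+r)^(−36) = 0.277851012.
P = 66.6621 / 0.277851012 ≈ 239.92.

$239.92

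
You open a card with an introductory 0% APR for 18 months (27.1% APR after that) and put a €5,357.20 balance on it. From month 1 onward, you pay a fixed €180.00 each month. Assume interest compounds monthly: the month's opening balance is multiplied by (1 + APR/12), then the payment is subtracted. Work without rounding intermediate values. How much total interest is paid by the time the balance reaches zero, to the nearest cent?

€371.60

Promo months 1–18 at r₀ = 0%/12 = 0; months 19+ at r₁ = 27.1%/12 = 0.0225833.
After month 18 (no interest yet): B = €5,357.20 − 18·€180.00 = €2,117.20.
Then at r₁ with €180.00/mo: n₂ = −ln(1 − r₁·B/P)/ln(1+r₁) ≈ 13.83 → 14 more payments.
Total paid = 31·€180.00 + €148.80 = €5,728.80; interest = €5,728.80 − €5,357.20 = €371.60.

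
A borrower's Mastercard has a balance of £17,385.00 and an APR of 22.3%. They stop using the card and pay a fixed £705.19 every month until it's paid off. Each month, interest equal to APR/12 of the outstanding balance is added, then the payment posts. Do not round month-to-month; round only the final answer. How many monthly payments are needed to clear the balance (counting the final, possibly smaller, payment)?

34 payments

Monthly rate r = 22.3%/12 = 1.85833% = 0.0185833.
Recurrence: B ← B·(1+r) − £705.19.
Month 1: interest £323.07; balance after payment £17,002.88.
Month 2: interest £315.97; balance after payment £16,613.66.
Closed form: n = −ln(1 − rB₀/P)/ln(1+r) = −ln(0.54187)/ln(1.01858) ≈ 33.278, so the balance reaches zero during payment 34.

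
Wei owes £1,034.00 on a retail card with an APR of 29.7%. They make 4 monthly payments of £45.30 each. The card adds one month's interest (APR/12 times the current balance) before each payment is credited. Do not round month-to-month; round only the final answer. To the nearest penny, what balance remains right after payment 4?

£952.19

Monthly rate r = 29.7%/12 = 2.475% = 0.02475.
Each month: B ← B·(1+r) − £45.30.
Month 1: interest £25.59; balance after payment £1,014.29.
Month 2: interest £25.10; balance after payment £994.10.
Month 3: interest £24.60; balance after payment £973.40.
Month 4: interest £24.09; balance after payment £952.19.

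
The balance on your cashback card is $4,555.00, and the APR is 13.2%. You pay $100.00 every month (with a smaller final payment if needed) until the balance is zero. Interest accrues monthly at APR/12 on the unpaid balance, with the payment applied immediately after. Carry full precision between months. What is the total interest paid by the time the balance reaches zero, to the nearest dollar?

$1,800

Monthly rate r = 13.2%/12 = 1.1% = 0.011.
Payoff takes n = ⌈−ln(1 − rB₀/P)/ln(1+r)⌉ = ⌈63.551⌉ = 64 payments; the last is $55.28.
Total paid = 63·$100.00 + $55.28 = $6,355.28.
Total interest = total paid − principal = $6,355.28 − $4,555.00 = $1,800.28.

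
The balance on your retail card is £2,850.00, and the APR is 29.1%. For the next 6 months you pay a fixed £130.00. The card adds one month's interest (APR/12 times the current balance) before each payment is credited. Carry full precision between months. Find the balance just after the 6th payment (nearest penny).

Monthly rate r = 29.1%/12 = 2.425% = 0.02425.
Each month: B ← B·(1+r) − £130.00.
Month 1: interest £69.11; balance after payment £2,789.11.
Month 2: interest £67.64; balance after payment £2,726.75.
Month 3: interest £66.12; balance after payment £2,662.87.
Month 4: interest £64.57; balance after payment £2,597.45.
Month 5: interest £62.99; balance after payment £2,530.43.
Month 6: interest £61.36; balance after payment £2,461.80.

£2,461.80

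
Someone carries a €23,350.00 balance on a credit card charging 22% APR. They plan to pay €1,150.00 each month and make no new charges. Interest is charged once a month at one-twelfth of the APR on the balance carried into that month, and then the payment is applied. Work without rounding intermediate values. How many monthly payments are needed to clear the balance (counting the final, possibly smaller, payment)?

26 payments

Monthly rate r = 22%/12 = 1.83333% = 0.0183333.
Recurrence: B ← B·(1+r) − €1,150.00.
Month 1: interest €428.08; balance after payment €22,628.08.
Month 2: interest €414.85; balance after payment €21,892.93.
Closed form: n = −ln(1 − rB₀/P)/ln(1+r) = −ln(0.62775)/ln(1.01833) ≈ 25.629, so the balance reaches zero during payment 26.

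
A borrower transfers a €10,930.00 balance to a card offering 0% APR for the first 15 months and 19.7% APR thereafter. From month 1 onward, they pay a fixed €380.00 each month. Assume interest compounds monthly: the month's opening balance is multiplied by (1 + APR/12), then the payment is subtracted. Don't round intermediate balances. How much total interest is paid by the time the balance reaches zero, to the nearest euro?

Promo months 1–15 at r₀ = 0%/12 = 0; months 16+ at r₁ = 19.7%/12 = 0.0164167.
After month 15 (no interest yet): B = €10,930.00 − 15·€380.00 = €5,230.00.
Then at r₁ with €380.00/mo: n₂ = −ln(1 − r₁·B/P)/ln(1+r₁) ≈ 15.73 → 16 more payments.
Total paid = 30·€380.00 + €277.43 = €11,677.43; interest = €11,677.43 − €10,930.00 = €747.43.

€747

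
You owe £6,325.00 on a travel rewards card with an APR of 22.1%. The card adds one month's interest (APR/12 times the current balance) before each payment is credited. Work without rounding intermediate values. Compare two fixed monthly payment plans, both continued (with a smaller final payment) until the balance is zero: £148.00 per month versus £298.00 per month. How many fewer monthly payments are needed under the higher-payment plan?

57 fewer payments

Monthly rate r = 22.1%/12 = 1.84167% = 0.0184167.
At £148.00/mo: n = ⌈−ln(1 − rB₀/P)/ln(1+r)⌉ = 85 payments (last £112.45); total interest = total paid − £6,325.00 = £6,219.45.
At £298.00/mo: 28 payments (last £49.87); total interest £1,770.87.
Payments saved = 85 − 28 = 57.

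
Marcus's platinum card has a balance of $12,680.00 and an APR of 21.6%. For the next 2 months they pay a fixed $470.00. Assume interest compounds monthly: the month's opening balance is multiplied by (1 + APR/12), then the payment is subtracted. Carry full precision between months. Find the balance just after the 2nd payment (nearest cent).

$12,192.13

Monthly rate r = 21.6%/12 = 1.8% = 0.018.
Each month: B ← B·(1+r) − $470.00.
Month 1: interest $228.24; balance after payment $12,438.24.
Month 2: interest $223.89; balance after payment $12,192.13.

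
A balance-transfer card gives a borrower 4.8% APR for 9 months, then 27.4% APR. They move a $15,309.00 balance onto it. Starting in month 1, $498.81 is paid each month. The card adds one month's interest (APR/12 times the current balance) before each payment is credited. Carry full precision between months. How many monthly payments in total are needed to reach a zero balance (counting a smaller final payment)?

Promo months 1–9 at r₀ = 4.8%/12 = 0.004; months 10+ at r₁ = 27.4%/12 = 0.0228333.
After month 9: iterate B ← B·(1+r₀) − $498.81 for 9 months → $11,307.23.
Then at r₁ with $498.81/mo: n₂ = −ln(1 − r₁·B/P)/ln(1+r₁) ≈ 32.29 → 33 more payments.

42 months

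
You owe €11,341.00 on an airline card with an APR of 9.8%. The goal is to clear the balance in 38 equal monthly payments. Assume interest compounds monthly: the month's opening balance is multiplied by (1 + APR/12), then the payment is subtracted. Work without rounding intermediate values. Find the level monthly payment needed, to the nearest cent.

€348.36

Monthly rate r = 9.8%/12 = 0.816667% = 0.00816667.
Level-payment amortization: P = B₀·r / (1 − (1+r)^(−n)) = 11341.00·0.00816667 / (1 − 1.00817^(−38)).
Denominator 1 − (1+r)^(−38) = 0.26587282.
P = 92.6182 / 0.26587282 ≈ 348.36.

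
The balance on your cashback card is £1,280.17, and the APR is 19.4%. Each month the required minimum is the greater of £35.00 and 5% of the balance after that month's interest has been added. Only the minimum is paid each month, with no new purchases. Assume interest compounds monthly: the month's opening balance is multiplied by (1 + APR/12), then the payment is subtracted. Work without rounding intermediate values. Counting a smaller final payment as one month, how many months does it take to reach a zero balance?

42 months

Monthly rate r = 19.4%/12 = 1.61667% = 0.0161667.
While 5% of the post-interest balance exceeds £35.00, each month B ← (B·(1+r))·(1 − 0.05), i.e. B shrinks by the factor (1+r)·0.95 = 0.96536.
This holds for months 1–18. Entering month 19 the balance is £678.67; 5% of the post-interest balance is now below £35.00, so the flat £35.00 minimum applies from here.
From month 19 a fixed £35.00 at rate r clears £678.67 in 24 more payments. Total: 18 + 24 = 42 months.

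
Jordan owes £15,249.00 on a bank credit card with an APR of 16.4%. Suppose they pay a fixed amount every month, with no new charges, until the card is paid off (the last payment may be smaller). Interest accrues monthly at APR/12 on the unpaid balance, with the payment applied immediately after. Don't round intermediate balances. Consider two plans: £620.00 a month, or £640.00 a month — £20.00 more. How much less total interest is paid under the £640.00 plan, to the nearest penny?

£137.09

Monthly rate r = 16.4%/12 = 1.36667% = 0.0136667.
At £620.00/mo: n = ⌈−ln(1 − rB₀/P)/ln(1+r)⌉ = 31 payments (last £112.58); total interest = total paid − £15,249.00 = £3,463.58.
At £640.00/mo: 30 payments (last £15.49); total interest £3,326.49.
Interest saved = £3,463.58 − £3,326.49 = £137.09.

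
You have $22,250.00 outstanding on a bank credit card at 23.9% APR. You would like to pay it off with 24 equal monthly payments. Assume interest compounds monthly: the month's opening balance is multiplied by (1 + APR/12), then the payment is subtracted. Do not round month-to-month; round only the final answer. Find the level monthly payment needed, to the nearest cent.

Monthly rate r = 23.9%/12 = 1.99167% = 0.0199167.
Level-payment amortization: P = B₀·r / (1 − (1+r)^(−n)) = 22250.00·0.0199167 / (1 − 1.01992^(−24)).
Denominator 1 − (1+r)^(−24) = 0.377058204.
P = 443.146 / 0.377058204 ≈ 1175.27.

$1,175.27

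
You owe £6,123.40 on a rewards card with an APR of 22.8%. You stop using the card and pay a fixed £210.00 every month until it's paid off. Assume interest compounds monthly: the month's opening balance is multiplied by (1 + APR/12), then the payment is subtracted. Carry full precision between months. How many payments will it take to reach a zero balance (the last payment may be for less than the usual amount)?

43 months

Monthly rate r = 22.8%/12 = 1.9% = 0.019.
Recurrence: B ← B·(1+r) − £210.00.
Month 1: interest £116.34; balance after payment £6,029.74.
Month 2: interest £114.57; balance after payment £5,934.31.
Closed form: n = −ln(1 − rB₀/P)/ln(1+r) = −ln(0.44598)/ln(1.019) ≈ 42.902, so the balance reaches zero during payment 43.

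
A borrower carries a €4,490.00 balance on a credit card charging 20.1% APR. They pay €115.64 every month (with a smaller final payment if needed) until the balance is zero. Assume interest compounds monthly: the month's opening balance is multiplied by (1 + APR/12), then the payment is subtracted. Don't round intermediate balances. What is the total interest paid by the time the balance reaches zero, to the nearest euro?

€2,826

Monthly rate r = 20.1%/12 = 1.675% = 0.01675.
Payoff takes n = ⌈−ln(1 − rB₀/P)/ln(1+r)⌉ = ⌈63.261⌉ = 64 payments; the last is €30.39.
Total paid = 63·€115.64 + €30.39 = €7,315.71.
Total interest = total paid − principal = €7,315.71 − €4,490.00 = €2,825.71.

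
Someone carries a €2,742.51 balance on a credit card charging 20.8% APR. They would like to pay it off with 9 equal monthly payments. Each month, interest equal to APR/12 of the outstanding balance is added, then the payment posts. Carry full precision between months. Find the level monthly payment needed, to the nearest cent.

€331.74

Monthly rate r = 20.8%/12 = 1.73333% = 0.0173333.
Level-payment amortization: P = B₀·r / (1 − (1+r)^(−n)) = 2742.51·0.0173333 / (1 − 1.01733^(−9)).
Denominator 1 − (1+r)^(−9) = 0.143296524.
P = 47.5368 / 0.143296524 ≈ 331.74.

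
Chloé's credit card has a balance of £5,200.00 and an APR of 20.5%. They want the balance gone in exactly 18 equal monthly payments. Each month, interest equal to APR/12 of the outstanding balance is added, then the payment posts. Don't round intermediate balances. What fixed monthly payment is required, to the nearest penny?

Monthly rate r = 20.5%/12 = 1.70833% = 0.0170833.
Level-payment amortization: P = B₀·r / (1 − (1+r)^(−n)) = 5200.00·0.0170833 / (1 − 1.01708^(−18)).
Denominator 1 − (1+r)^(−18) = 0.262805101.
P = 88.8333 / 0.262805101 ≈ 338.02.

£338.02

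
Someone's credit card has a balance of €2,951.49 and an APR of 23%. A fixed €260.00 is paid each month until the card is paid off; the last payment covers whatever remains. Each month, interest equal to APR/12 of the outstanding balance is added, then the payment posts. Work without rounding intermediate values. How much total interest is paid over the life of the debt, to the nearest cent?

Monthly rate r = 23%/12 = 1.91667% = 0.0191667.
Payoff takes n = ⌈−ln(1 − rB₀/P)/ln(1+r)⌉ = ⌈12.924⌉ = 13 payments; the last is €240.34.
Total paid = 12·€260.00 + €240.34 = €3,360.34.
Total interest = total paid − principal = €3,360.34 − €2,951.49 = €408.85.

€408.85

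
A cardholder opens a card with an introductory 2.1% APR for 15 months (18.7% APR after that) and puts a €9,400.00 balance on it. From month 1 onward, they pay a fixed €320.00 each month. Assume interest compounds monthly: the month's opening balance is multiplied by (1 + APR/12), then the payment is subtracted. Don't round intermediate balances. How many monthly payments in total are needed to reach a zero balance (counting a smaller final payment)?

33 months

Promo months 1–15 at r₀ = 2.1%/12 = 0.00175; months 16+ at r₁ = 18.7%/12 = 0.0155833.
After month 15: iterate B ← B·(1+r₀) − €320.00 for 15 months → €4,790.55.
Then at r₁ with €320.00/mo: n₂ = −ln(1 − r₁·B/P)/ln(1+r₁) ≈ 17.18 → 18 more payments.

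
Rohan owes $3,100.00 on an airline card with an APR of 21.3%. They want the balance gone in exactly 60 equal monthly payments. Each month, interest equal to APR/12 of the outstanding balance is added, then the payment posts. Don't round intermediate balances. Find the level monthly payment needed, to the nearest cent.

$84.39

Monthly rate r = 21.3%/12 = 1.775% = 0.01775.
Level-payment amortization: P = B₀·r / (1 − (1+r)^(−n)) = 3100.00·0.01775 / (1 − 1.01775^(−60)).
Denominator 1 − (1+r)^(−60) = 0.652036783.
P = 55.025 / 0.652036783 ≈ 84.39.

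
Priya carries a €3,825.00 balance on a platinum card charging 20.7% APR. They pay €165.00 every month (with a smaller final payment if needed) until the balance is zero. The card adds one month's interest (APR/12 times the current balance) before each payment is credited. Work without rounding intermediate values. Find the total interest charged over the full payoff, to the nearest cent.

Monthly rate r = 20.7%/12 = 1.725% = 0.01725.
Payoff takes n = ⌈−ln(1 − rB₀/P)/ln(1+r)⌉ = ⌈29.857⌉ = 30 payments; the last is €141.53.
Total paid = 29·€165.00 + €141.53 = €4,926.53.
Total interest = total paid − principal = €4,926.53 − €3,825.00 = €1,101.53.

€1,101.53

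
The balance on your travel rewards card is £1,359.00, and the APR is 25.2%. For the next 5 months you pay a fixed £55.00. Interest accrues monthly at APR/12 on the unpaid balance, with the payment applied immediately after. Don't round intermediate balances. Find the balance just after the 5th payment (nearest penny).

£1,221.02

Monthly rate r = 25.2%/12 = 2.1% = 0.021.
Each month: B ← B·(1+r) − £55.00.
Month 1: interest £28.54; balance after payment £1,332.54.
Month 2: interest £27.98; balance after payment £1,305.52.
Month 3: interest £27.42; balance after payment £1,277.94.
Month 4: interest £26.84; balance after payment £1,249.77.
Month 5: interest £26.25; balance after payment £1,221.02.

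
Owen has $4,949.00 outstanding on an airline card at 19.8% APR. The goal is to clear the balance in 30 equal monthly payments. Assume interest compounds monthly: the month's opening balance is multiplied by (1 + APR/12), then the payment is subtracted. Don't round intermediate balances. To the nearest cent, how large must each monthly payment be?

Monthly rate r = 19.8%/12 = 1.65% = 0.0165.
Level-payment amortization: P = B₀·r / (1 − (1+r)^(−n)) = 4949.00·0.0165 / (1 − 1.0165^(−30)).
Denominator 1 − (1+r)^(−30) = 0.387961826.
P = 81.6585 / 0.387961826 ≈ 210.48.

$210.48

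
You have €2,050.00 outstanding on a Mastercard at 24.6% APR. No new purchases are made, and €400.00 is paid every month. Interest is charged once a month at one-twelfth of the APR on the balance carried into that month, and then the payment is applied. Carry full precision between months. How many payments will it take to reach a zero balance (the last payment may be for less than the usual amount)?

6 payments

Monthly rate r = 24.6%/12 = 2.05% = 0.0205.
Recurrence: B ← B·(1+r) − €400.00.
Month 1: interest €42.02; balance after payment €1,692.03.
Month 2: interest €34.69; balance after payment €1,326.71.
Month 3: interest €27.20; balance after payment €953.91.
Month 4: interest €19.56; balance after payment €573.46.
Month 5: interest €11.76; balance after payment €185.22.
Month 6: interest €3.80; balance after payment €0.00.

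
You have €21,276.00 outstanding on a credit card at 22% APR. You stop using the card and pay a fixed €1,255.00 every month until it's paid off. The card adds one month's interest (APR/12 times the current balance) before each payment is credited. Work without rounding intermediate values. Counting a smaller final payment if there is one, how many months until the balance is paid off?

21 payments

Monthly rate r = 22%/12 = 1.83333% = 0.0183333.
Recurrence: B ← B·(1+r) − €1,255.00.
Month 1: interest €390.06; balance after payment €20,411.06.
Month 2: interest €374.20; balance after payment €19,530.26.
Closed form: n = −ln(1 − rB₀/P)/ln(1+r) = −ln(0.6892)/ln(1.01833) ≈ 20.489, so the balance reaches zero during payment 21.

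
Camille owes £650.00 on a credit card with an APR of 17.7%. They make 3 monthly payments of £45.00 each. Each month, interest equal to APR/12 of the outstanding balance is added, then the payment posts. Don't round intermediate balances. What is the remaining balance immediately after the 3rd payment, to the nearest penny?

£542.19

Monthly rate r = 17.7%/12 = 1.475% = 0.01475.
Each month: B ← B·(1+r) − £45.00.
Month 1: interest £9.59; balance after payment £614.59.
Month 2: interest £9.07; balance after payment £578.65.
Month 3: interest £8.54; balance after payment £542.19.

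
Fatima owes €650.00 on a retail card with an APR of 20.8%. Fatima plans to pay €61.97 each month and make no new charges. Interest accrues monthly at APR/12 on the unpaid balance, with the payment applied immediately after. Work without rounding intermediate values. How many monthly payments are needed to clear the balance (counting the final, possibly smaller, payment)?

Monthly rate r = 20.8%/12 = 1.73333% = 0.0173333.
Recurrence: B ← B·(1+r) − €61.97.
Month 1: interest €11.27; balance after payment €599.30.
Month 2: interest €10.39; balance after payment €547.71.
Closed form: n = −ln(1 − rB₀/P)/ln(1+r) = −ln(0.81819)/ln(1.01733) ≈ 11.677, so the balance reaches zero during payment 12.

12 payments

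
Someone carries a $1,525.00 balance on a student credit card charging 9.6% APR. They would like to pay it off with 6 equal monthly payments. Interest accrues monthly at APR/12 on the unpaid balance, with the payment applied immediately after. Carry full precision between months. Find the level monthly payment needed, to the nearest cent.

Monthly rate r = 9.6%/12 = 0.8% = 0.008.
Level-payment amortization: P = B₀·r / (1 − (1+r)^(−n)) = 1525.00·0.008 / (1 − 1.008^(−6)).
Denominator 1 − (1+r)^(−6) = 0.046684164.
P = 12.2 / 0.046684164 ≈ 261.33.

$261.33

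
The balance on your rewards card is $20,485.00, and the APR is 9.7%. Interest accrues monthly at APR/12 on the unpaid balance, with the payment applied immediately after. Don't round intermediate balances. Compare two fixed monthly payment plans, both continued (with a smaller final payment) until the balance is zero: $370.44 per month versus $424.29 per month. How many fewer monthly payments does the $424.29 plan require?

12 fewer payments

Monthly rate r = 9.7%/12 = 0.808333% = 0.00808333.
At $370.44/mo: n = ⌈−ln(1 − rB₀/P)/ln(1+r)⌉ = 74 payments (last $216.07); total interest = total paid − $20,485.00 = $6,773.19.
At $424.29/mo: 62 payments (last $192.03); total interest $5,588.72.
Payments saved = 74 − 62 = 12.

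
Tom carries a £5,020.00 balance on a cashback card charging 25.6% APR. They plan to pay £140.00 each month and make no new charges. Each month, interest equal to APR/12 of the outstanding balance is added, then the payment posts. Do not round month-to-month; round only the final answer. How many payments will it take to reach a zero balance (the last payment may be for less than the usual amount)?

Monthly rate r = 25.6%/12 = 2.13333% = 0.0213333.
Recurrence: B ← B·(1+r) − £140.00.
Month 1: interest £107.09; balance after payment £4,987.09.
Month 2: interest £106.39; balance after payment £4,953.48.
Closed form: n = −ln(1 − rB₀/P)/ln(1+r) = −ln(0.23505)/ln(1.02133) ≈ 68.595, so the balance reaches zero during payment 69.

69 payments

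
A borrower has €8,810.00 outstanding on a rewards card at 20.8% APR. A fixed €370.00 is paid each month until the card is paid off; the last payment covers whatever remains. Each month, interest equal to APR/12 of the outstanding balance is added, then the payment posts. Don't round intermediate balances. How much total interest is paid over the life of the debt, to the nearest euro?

Monthly rate r = 20.8%/12 = 1.73333% = 0.0173333.
Payoff takes n = ⌈−ln(1 − rB₀/P)/ln(1+r)⌉ = ⌈30.972⌉ = 31 payments; the last is €359.86.
Total paid = 30·€370.00 + €359.86 = €11,459.86.
Total interest = total paid − principal = €11,459.86 − €8,810.00 = €2,649.86.

€2,650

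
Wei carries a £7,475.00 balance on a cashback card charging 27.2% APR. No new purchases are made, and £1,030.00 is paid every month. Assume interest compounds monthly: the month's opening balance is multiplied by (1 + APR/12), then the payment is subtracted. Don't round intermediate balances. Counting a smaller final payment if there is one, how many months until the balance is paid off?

Monthly rate r = 27.2%/12 = 2.26667% = 0.0226667.
Recurrence: B ← B·(1+r) − £1,030.00.
Month 1: interest £169.43; balance after payment £6,614.43.
Month 2: interest £149.93; balance after payment £5,734.36.
Closed form: n = −ln(1 − rB₀/P)/ln(1+r) = −ln(0.8355)/ln(1.02267) ≈ 8.018, so the balance reaches zero during payment 9.

9 payments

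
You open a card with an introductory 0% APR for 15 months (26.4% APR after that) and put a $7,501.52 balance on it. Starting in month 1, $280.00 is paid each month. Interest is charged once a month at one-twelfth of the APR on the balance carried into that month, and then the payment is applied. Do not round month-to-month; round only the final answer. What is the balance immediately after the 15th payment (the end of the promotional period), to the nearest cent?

Promo months 1–15 at r₀ = 0%/12 = 0; months 16+ at r₁ = 26.4%/12 = 0.022.
After month 15 (no interest yet): B = $7,501.52 − 15·$280.00 = $3,301.52.

$3,301.52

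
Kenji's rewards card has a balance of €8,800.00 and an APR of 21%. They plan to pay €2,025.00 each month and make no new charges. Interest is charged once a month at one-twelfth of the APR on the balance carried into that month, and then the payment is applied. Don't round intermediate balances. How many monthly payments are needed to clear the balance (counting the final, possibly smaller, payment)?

Monthly rate r = 21%/12 = 1.75% = 0.0175.
Recurrence: B ← B·(1+r) − €2,025.00.
Month 1: interest €154.00; balance after payment €6,929.00.
Month 2: interest €121.26; balance after payment €5,025.26.
Month 3: interest €87.94; balance after payment €3,088.20.
Month 4: interest €54.04; balance after payment €1,117.24.
Month 5: interest €19.55; balance after payment €0.00.

5 months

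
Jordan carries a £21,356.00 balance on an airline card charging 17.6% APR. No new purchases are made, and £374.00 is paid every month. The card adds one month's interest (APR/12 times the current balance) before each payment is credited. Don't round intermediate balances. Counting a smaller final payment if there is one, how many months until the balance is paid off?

Monthly rate r = 17.6%/12 = 1.46667% = 0.0146667.
Recurrence: B ← B·(1+r) − £374.00.
Month 1: interest £313.22; balance after payment £21,295.22.
Month 2: interest £312.33; balance after payment £21,233.55.
Closed form: n = −ln(1 − rB₀/P)/ln(1+r) = −ln(0.16251)/ln(1.01467) ≈ 124.794, so the balance reaches zero during payment 125.

125 months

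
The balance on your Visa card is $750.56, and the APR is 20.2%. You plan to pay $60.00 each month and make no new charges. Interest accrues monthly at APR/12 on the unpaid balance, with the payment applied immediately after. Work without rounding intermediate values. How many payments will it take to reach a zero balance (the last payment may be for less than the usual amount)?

Monthly rate r = 20.2%/12 = 1.68333% = 0.0168333.
Recurrence: B ← B·(1+r) − $60.00.
Month 1: interest $12.63; balance after payment $703.19.
Month 2: interest $11.84; balance after payment $655.03.
Closed form: n = −ln(1 − rB₀/P)/ln(1+r) = −ln(0.78943)/ln(1.01683) ≈ 14.164, so the balance reaches zero during payment 15.

15 months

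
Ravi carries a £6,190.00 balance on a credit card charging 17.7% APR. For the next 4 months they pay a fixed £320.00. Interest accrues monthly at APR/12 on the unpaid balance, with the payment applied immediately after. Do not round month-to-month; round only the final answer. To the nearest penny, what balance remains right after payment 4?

£5,254.77

Monthly rate r = 17.7%/12 = 1.475% = 0.01475.
Each month: B ← B·(1+r) − £320.00.
Month 1: interest £91.30; balance after payment £5,961.30.
Month 2: interest £87.93; balance after payment £5,729.23.
Month 3: interest £84.51; balance after payment £5,493.74.
Month 4: interest £81.03; balance after payment £5,254.77.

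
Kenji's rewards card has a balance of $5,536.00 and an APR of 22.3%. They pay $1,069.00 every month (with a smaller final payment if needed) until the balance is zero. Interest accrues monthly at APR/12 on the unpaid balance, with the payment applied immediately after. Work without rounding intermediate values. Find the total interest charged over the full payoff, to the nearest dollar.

$341

Monthly rate r = 22.3%/12 = 1.85833% = 0.0185833.
Payoff takes n = ⌈−ln(1 − rB₀/P)/ln(1+r)⌉ = ⌈5.496⌉ = 6 payments; the last is $532.19.
Total paid = 5·$1,069.00 + $532.19 = $5,877.19.
Total interest = total paid − principal = $5,877.19 − $5,536.00 = $341.19.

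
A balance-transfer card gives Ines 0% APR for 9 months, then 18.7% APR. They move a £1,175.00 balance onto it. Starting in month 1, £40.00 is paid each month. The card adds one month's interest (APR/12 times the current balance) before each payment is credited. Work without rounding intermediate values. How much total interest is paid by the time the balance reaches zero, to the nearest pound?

£173

Promo months 1–9 at r₀ = 0%/12 = 0; months 10+ at r₁ = 18.7%/12 = 0.0155833.
After month 9 (no interest yet): B = £1,175.00 − 9·£40.00 = £815.00.
Then at r₁ with £40.00/mo: n₂ = −ln(1 − r₁·B/P)/ln(1+r₁) ≈ 24.70 → 25 more payments.
Total paid = 33·£40.00 + £28.24 = £1,348.24; interest = £1,348.24 − £1,175.00 = £173.24.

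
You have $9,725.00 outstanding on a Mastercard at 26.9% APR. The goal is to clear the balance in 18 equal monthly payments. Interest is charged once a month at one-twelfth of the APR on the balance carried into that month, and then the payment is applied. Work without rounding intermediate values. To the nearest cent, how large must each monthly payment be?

Monthly rate r = 26.9%/12 = 2.24167% = 0.0224167.
Level-payment amortization: P = B₀·r / (1 − (1+r)^(−n)) = 9725.00·0.0224167 / (1 − 1.02242^(−18)).
Denominator 1 − (1+r)^(−18) = 0.32903876.
P = 218.002 / 0.32903876 ≈ 662.54.

$662.54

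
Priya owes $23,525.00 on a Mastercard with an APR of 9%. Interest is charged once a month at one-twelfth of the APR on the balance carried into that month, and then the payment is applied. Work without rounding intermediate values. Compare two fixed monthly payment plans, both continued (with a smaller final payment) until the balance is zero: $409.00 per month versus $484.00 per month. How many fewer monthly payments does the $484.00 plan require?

Monthly rate r = 9%/12 = 0.75% = 0.0075.
At $409.00/mo: n = ⌈−ln(1 − rB₀/P)/ln(1+r)⌉ = 76 payments (last $227.81); total interest = total paid − $23,525.00 = $7,377.81.
At $484.00/mo: 61 payments (last $329.82); total interest $5,844.82.
Payments saved = 76 − 61 = 15.

15 fewer payments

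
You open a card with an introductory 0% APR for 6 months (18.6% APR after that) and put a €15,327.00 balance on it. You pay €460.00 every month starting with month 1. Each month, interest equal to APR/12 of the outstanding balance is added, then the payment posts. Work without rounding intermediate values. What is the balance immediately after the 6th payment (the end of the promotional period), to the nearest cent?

€12,567.00

Promo months 1–6 at r₀ = 0%/12 = 0; months 7+ at r₁ = 18.6%/12 = 0.0155.
After month 6 (no interest yet): B = €15,327.00 − 6·€460.00 = €12,567.00.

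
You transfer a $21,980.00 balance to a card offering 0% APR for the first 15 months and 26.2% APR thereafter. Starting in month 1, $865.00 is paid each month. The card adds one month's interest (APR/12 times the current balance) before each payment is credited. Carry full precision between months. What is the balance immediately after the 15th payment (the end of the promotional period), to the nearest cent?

$9,005.00

Promo months 1–15 at r₀ = 0%/12 = 0; months 16+ at r₁ = 26.2%/12 = 0.0218333.
After month 15 (no interest yet): B = $21,980.00 − 15·$865.00 = $9,005.00.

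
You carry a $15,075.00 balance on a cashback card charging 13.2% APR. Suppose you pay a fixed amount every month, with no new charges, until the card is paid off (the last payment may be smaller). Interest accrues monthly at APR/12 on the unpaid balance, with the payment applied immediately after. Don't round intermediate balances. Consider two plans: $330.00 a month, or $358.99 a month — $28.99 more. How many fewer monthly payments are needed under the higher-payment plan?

7 fewer payments

Monthly rate r = 13.2%/12 = 1.1% = 0.011.
At $330.00/mo: n = ⌈−ln(1 − rB₀/P)/ln(1+r)⌉ = 64 payments (last $270.05); total interest = total paid − $15,075.00 = $5,985.05.
At $358.99/mo: 57 payments (last $233.86); total interest $5,262.30.
Payments saved = 64 − 57 = 7.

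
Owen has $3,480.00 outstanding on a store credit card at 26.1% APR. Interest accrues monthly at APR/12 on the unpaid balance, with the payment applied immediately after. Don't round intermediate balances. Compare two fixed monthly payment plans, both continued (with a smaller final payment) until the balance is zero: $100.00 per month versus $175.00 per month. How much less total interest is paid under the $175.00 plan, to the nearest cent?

$1,964.94

Monthly rate r = 26.1%/12 = 2.175% = 0.02175.
At $100.00/mo: n = ⌈−ln(1 − rB₀/P)/ln(1+r)⌉ = 66 payments (last $73.12); total interest = total paid − $3,480.00 = $3,093.12.
At $175.00/mo: 27 payments (last $58.18); total interest $1,128.18.
Interest saved = $3,093.12 − $1,128.18 = $1,964.94.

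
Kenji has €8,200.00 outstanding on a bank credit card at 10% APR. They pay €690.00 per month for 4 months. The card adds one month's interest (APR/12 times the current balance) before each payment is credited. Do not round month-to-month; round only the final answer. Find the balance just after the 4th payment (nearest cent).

Monthly rate r = 10%/12 = 0.833333% = 0.00833333.
Each month: B ← B·(1+r) − €690.00.
Month 1: interest €68.33; balance after payment €7,578.33.
Month 2: interest €63.15; balance after payment €6,951.49.
Month 3: interest €57.93; balance after payment €6,319.42.
Month 4: interest €52.66; balance after payment €5,682.08.

€5,682.08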